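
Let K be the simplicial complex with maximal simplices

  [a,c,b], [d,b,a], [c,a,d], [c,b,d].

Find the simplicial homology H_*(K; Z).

H_0 = Z,  H_1 = 0,  H_2 = Z.

We work with the vertex ordering a < b < c < d. The simplices of K, each written with vertices in increasing order, are:

  0-simplices (4): a, b, c, d
  1-simplices (6): ab, ac, ad, bc, bd, cd
  2-simplices (4): abc, abd, acd, bcd

giving chain groups C_0 ≅ Z^4, C_1 ≅ Z^6, C_2 ≅ Z^4.

Boundary ∂_1: C_1 → C_0 maps an edge to its endpoints' difference, ∂[p,q] = q − p. For instance
  ∂bc = c − b.
As a 4×6 matrix over Z this has rank 3, with invariant factors (1,1,1).

Boundary ∂_2: C_2 → C_1 acts by ∂[p,q,r] = [q,r] − [p,r] + [p,q]. For instance
  ∂acd = cd − ad + ac,
  ∂abc = bc − ac + ab.
The resulting 6×4 matrix has rank 3, and its Smith normal form has invariant factors (1,1,1).

Now H_k = ker ∂_k / im ∂_{k+1}, so:

  H_0: rank C_0 − rank ∂_1 = 4 − 3 = 1, and the invariant factors of ∂_1 are all 1, so H_0 ≅ Z.
  H_1: rank ker ∂_1 − rank ∂_2 = (6 − 3) − 3 = 0, and the invariant factors of ∂_2 are all 1, so H_1 ≅ 0.
  H_2: rank ker ∂_2 − rank ∂_3 = (4 − 3) − 0 = 1, and there is no ∂_3, so H_2 ≅ Z.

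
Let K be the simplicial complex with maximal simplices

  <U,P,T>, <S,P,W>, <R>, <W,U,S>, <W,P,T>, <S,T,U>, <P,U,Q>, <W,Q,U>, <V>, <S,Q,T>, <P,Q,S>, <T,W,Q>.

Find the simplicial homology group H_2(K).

H_2 = 0.

Fix the vertex order P < Q < R < S < T < U < V < W and write every simplex with vertices in increasing order. Then dim K = 2 and the simplices of K are:

  0-simplices (8): P, Q, R, S, T, U, V, W
  1-simplices (15): PQ, PS, PT, PU, PW, QS, QT, QU, QW, ST, SU, SW, TU, TW, UW
  2-simplices (10): PQS, PQU, PSW, PTU, PTW, QST, QTW, QUW, STU, SUW

so the chain groups are C_0 ≅ Z^8, C_1 ≅ Z^15, C_2 ≅ Z^10.

∂_1: C_1 → C_0 maps an edge to its endpoints' difference, ∂[p,q] = q − p. For instance
  ∂PS = S − P.
This gives a 8×15 integer matrix of rank 5; reducing to Smith normal form yields diagonal entries (1,1,1,1,1).

∂_2: C_2 → C_1 sends each 2-simplex [p,q,r] to [q,r] − [p,r] + [p,q]. For instance
  ∂QST = ST − QT + QS,
  ∂PQU = QU − PU + PQ.
As a 15×10 matrix over Z this has rank 10, with invariant factors (1,1,1,1,1,1,1,1,1,2).

Now H_k = ker ∂_k / im ∂_{k+1}, so:

  H_2: rank ker ∂_2 − rank ∂_3 = (10 − 10) − 0 = 0, and there is no ∂_3, so H_2 ≅ 0.

(K is a triangulation of the disjoint union of a set of 2 points and the real projective plane RP^2.)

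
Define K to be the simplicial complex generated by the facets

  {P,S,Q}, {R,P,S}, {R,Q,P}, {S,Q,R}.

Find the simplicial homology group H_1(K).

H_1 = 0.

K has 4 vertices, 6 edges, 4 triangles.
rank ∂_1 = 3, rank ∂_2 = 3 ⇒ b_1 = 6 − 3 − 3 = 0; all invariant factors of ∂_2 are 1 so no torsion. So H_1 = 0.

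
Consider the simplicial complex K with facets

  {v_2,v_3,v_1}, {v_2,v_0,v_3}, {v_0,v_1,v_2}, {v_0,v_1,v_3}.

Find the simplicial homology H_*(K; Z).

Order the vertices as v_0 < v_1 < v_2 < v_3. Listing each simplex with vertices in this order, K has dimension 2 with simplices:

  0-simplices (4): [v_0], [v_1], [v_2], [v_3]
  1-simplices (6): [v_0,v_1], [v_0,v_2], [v_0,v_3], [v_1,v_2], [v_1,v_3], [v_2,v_3]
  2-simplices (4): [v_0,v_1,v_2], [v_0,v_1,v_3], [v_0,v_2,v_3], [v_1,v_2,v_3]

so the chain groups are C_0 ≅ Z^4, C_1 ≅ Z^6, C_2 ≅ Z^4.

Boundary ∂_1: C_1 → C_0 is given by ∂[p,q] = [q] − [p].
The 4×6 boundary matrix has rank 3 and Smith normal form diag(1,1,1).

Boundary ∂_2: C_2 → C_1 maps a triangle to the signed sum of its edges. For instance
  ∂[v_0,v_2,v_3] = [v_2,v_3] − [v_0,v_3] + [v_0,v_2],
  ∂[v_0,v_1,v_2] = [v_1,v_2] − [v_0,v_2] + [v_0,v_1].
The 6×4 boundary matrix has rank 3 and Smith normal form diag(1,1,1).

Now H_k = ker ∂_k / im ∂_{k+1}, so:

  H_0: rank C_0 − rank ∂_1 = 4 − 3 = 1, and the invariant factors of ∂_1 are all 1, so H_0 ≅ Z.
  H_1: rank ker ∂_1 − rank ∂_2 = (6 − 3) − 3 = 0, and the invariant factors of ∂_2 are all 1, so H_1 ≅ 0.
  H_2: rank ker ∂_2 − rank ∂_3 = (4 − 3) − 0 = 1, and there is no ∂_3, so H_2 ≅ Z.

H_0 ≅ Z,  H_1 = 0,  H_2 ≅ Z.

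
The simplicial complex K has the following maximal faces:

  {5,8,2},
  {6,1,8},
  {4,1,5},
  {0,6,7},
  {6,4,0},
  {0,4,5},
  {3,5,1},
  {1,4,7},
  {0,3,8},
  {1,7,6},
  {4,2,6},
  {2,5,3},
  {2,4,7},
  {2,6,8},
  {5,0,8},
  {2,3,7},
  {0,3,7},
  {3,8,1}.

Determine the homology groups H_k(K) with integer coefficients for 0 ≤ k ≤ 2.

H_0 = Z,  H_1 = Z ⊕ Z/2,  H_2 = 0.

We work with the vertex ordering 0 < 1 < 2 < 3 < 4 < 5 < 6 < 7 < 8. The simplices of K, each written with vertices in increasing order, are:

  0-simplices (9): [0], [1], [2], [3], [4], [5], [6], [7], [8]
  1-simplices (27): (27 of them)
  2-simplices (18): [0,3,7], [0,3,8], [0,4,5], [0,4,6], [0,5,8], [0,6,7], [1,3,5], [1,3,8], [1,4,5], [1,4,7], [1,6,7], [1,6,8], [2,3,5], [2,3,7], [2,4,6], [2,4,7], [2,5,8], [2,6,8]

so the chain groups are C_0 ≅ Z^9, C_1 ≅ Z^27, C_2 ≅ Z^18.

Boundary ∂_1: C_1 → C_0 sends each edge [p,q] (with p < q) to q − p. For instance
  ∂[4,5] = [5] − [4].
The resulting 9×27 matrix has rank 8, and its Smith normal form has invariant factors (1,1,1,1,1,1,1,1).

Boundary ∂_2: C_2 → C_1 maps a triangle to the signed sum of its edges. For instance
  ∂[1,6,8] = [6,8] − [1,8] + [1,6],
  ∂[2,3,7] = [3,7] − [2,7] + [2,3].
This gives a 27×18 integer matrix of rank 18; reducing to Smith normal form yields diagonal entries (1,1,1,1,1,1,1,1,1,1,1,1,1,1,1,1,1,2).

From H_k ≅ ker(∂_k) / im(∂_{k+1}) we obtain:

  H_0: rank C_0 − rank ∂_1 = 9 − 8 = 1, and the invariant factors of ∂_1 are all 1, so H_0 ≅ Z.
  H_1: rank ker ∂_1 − rank ∂_2 = (27 − 8) − 18 = 1, and ∂_2 has invariant factor 2 > 1, so H_1 ≅ Z ⊕ Z/2.
  H_2: rank ker ∂_2 − rank ∂_3 = (18 − 18) − 0 = 0, and there is no ∂_3, so H_2 ≅ 0.

As a check, the Euler characteristic is 9 − 27 + 18 = 0, which agrees with 1 − 1 + 0 = 0.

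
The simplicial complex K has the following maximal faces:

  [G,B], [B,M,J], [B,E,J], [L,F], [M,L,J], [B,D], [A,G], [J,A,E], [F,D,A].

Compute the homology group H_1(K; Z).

H_1 = Z^3.

We work with the vertex ordering A < B < D < E < F < G < J < L < M. The simplices of K, each written with vertices in increasing order, are:

  0-simplices (9): A, B, D, E, F, G, J, L, M
  1-simplices (16): AD, AE, AF, AG, AJ, BD, BE, BG, BJ, BM, DF, EJ, FL, JL, JM, LM
  2-simplices (5): ADF, AEJ, BEJ, BJM, JLM

Hence C_0 ≅ Z^9, C_1 ≅ Z^16, C_2 ≅ Z^5.

∂_1: C_1 → C_0 sends each edge [p,q] (with p < q) to q − p. For instance
  ∂LM = M − L.
The 9×16 boundary matrix has rank 8 and Smith normal form diag(1,1,1,1,1,1,1,1).

Boundary ∂_2: C_2 → C_1 maps a triangle to the signed sum of its edges. For instance
  ∂BEJ = EJ − BJ + BE,
  ∂JLM = LM − JM + JL.
The resulting 16×5 matrix has rank 5, and its Smith normal form has invariant factors (1,1,1,1,1).

From H_k ≅ ker(∂_k) / im(∂_{k+1}) we obtain:

  H_1: rank ker ∂_1 − rank ∂_2 = (16 − 8) − 5 = 3, and the invariant factors of ∂_2 are all 1, so H_1 ≅ Z^3.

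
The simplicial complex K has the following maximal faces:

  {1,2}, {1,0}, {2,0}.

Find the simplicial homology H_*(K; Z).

H_0 = Z,  H_1 = Z.

K has 3 vertices, 3 edges.
rank ∂_0 = 0, rank ∂_1 = 2 ⇒ b_0 = 3 − 0 − 2 = 1; all invariant factors of ∂_1 are 1 so no torsion. So H_0 ≅ Z.
rank ∂_1 = 2, rank ∂_2 = 0 ⇒ b_1 = 3 − 2 − 0 = 1. So H_1 ≅ Z.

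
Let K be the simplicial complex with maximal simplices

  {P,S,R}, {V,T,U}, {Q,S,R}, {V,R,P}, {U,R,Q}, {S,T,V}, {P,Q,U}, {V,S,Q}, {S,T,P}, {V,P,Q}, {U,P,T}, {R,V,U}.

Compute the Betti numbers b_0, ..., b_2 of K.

Order the vertices as P < Q < R < S < T < U < V. Listing each simplex with vertices in this order, K has dimension 2 with simplices:

  0-simplices (7): P, Q, R, S, T, U, V
  1-simplices (18): PQ, PR, PS, PT, PU, PV, QR, QS, QU, QV, RS, RU, RV, ST, SV, TU, TV, UV
  2-simplices (12): PQU, PQV, PRS, PRV, PST, PTU, QRS, QRU, QSV, RUV, STV, TUV

giving chain groups C_0 ≅ Z^7, C_1 ≅ Z^18, C_2 ≅ Z^12.

∂_1: C_1 → C_0 maps an edge to its endpoints' difference, ∂[p,q] = q − p. For instance
  ∂QU = U − Q.
The 7×18 boundary matrix has rank 6 and Smith normal form diag(1,1,1,1,1,1).

Boundary ∂_2: C_2 → C_1 acts by ∂[p,q,r] = [q,r] − [p,r] + [p,q]. For instance
  ∂QRS = RS − QS + QR,
  ∂PRS = RS − PS + PR.
This gives a 18×12 integer matrix of rank 12; reducing to Smith normal form yields diagonal entries (1,1,1,1,1,1,1,1,1,1,1,2).

Computing H_k = (kernel of ∂_k) / (image of ∂_{k+1}):

  H_0: rank C_0 − rank ∂_1 = 7 − 6 = 1, and the invariant factors of ∂_1 are all 1, so H_0 = Z.
  H_1: rank ker ∂_1 − rank ∂_2 = (18 − 6) − 12 = 0, and ∂_2 has invariant factor 2 > 1, so H_1 = Z/2.
  H_2: rank ker ∂_2 − rank ∂_3 = (12 − 12) − 0 = 0, and there is no ∂_3, so H_2 = 0.

As a check, the Euler characteristic is 7 − 18 + 12 = 1, which agrees with 1 − 0 + 0 = 1.
(K is a triangulation of the real projective plane RP^2.)

Hence the Betti numbers are b_0 = 1, b_1 = 0, b_2 = 0.

b_0 = 1, b_1 = 0, b_2 = 0.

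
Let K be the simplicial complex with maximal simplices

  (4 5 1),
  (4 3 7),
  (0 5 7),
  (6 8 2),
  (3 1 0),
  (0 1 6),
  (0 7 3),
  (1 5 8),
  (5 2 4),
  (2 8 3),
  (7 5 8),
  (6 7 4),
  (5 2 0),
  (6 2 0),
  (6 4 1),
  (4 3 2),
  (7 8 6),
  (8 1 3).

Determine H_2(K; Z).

Order the vertices as 0 < 1 < 2 < 3 < 4 < 5 < 6 < 7 < 8. Listing each simplex with vertices in this order, K has dimension 2 with simplices:

  0-simplices (9): [0], [1], [2], [3], [4], [5], [6], [7], [8]
  1-simplices (27): (27 of them)
  2-simplices (18): [0,1,3], [0,1,6], [0,2,5], [0,2,6], [0,3,7], [0,5,7], [1,3,8], [1,4,5], [1,4,6], [1,5,8], [2,3,4], [2,3,8], [2,4,5], [2,6,8], [3,4,7], [4,6,7], [5,7,8], [6,7,8]

giving chain groups C_0 ≅ Z^9, C_1 ≅ Z^27, C_2 ≅ Z^18.

∂_1: C_1 → C_0 is given by ∂[p,q] = [q] − [p].
The resulting 9×27 matrix has rank 8, and its Smith normal form has invariant factors (1,1,1,1,1,1,1,1).

The boundary map ∂_2: C_2 → C_1 maps a triangle to the signed sum of its edges. For instance
  ∂[1,4,6] = [4,6] − [1,6] + [1,4],
  ∂[0,2,5] = [2,5] − [0,5] + [0,2].
As a 27×18 matrix over Z this has rank 17, with invariant factors (1,1,1,1,1,1,1,1,1,1,1,1,1,1,1,1,1).

Reading off H_k = ker ∂_k / im ∂_{k+1}:

  H_2: rank ker ∂_2 − rank ∂_3 = (18 − 17) − 0 = 1, and there is no ∂_3, so H_2 = Z.

H_2 = Z.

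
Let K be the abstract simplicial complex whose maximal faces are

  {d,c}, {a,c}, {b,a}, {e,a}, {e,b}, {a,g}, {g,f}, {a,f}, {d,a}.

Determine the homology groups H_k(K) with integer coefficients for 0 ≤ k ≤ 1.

Fix the vertex order a < b < c < d < e < f < g and write every simplex with vertices in increasing order. Then dim K = 1 and the simplices of K are:

  0-simplices (7): a, b, c, d, e, f, g
  1-simplices (9): ab, ac, ad, ae, af, ag, be, cd, fg

Hence C_0 ≅ Z^7, C_1 ≅ Z^9.

Boundary ∂_1: C_1 → C_0 is given by ∂[p,q] = [q] − [p]. For instance
  ∂ab = b − a.
The 7×9 boundary matrix has rank 6 and Smith normal form diag(1,1,1,1,1,1).

Now H_k = ker ∂_k / im ∂_{k+1}, so:

  H_0: rank C_0 − rank ∂_1 = 7 − 6 = 1, and the invariant factors of ∂_1 are all 1, so H_0 ≅ Z.
  H_1: rank ker ∂_1 − rank ∂_2 = (9 − 6) − 0 = 3, and there is no ∂_2, so H_1 ≅ Z^3.

As a check, the Euler characteristic is 7 − 9 = -2, which agrees with 1 − 3 = -2.
(K is a triangulation of a wedge of 3 circles.)

H_0 = Z,  H_1 = Z^3.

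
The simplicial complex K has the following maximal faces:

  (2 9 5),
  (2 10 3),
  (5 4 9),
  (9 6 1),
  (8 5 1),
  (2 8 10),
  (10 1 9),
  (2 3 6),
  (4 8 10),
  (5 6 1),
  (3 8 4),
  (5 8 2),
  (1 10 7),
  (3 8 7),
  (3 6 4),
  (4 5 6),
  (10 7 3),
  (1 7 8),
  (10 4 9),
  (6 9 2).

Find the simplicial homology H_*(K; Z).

K has 10 vertices, 30 edges, 20 triangles.
rank ∂_0 = 0, rank ∂_1 = 9 ⇒ b_0 = 10 − 0 − 9 = 1; all invariant factors of ∂_1 are 1 so no torsion. So H_0 ≅ Z.
rank ∂_1 = 9, rank ∂_2 = 20 ⇒ b_1 = 30 − 9 − 20 = 1; ∂_2 has invariant factor(s) [2] giving torsion. So H_1 ≅ Z ⊕ Z/2Z.
rank ∂_2 = 20, rank ∂_3 = 0 ⇒ b_2 = 20 − 20 − 0 = 0. So H_2 ≅ 0.

H_0 ≅ Z,  H_1 ≅ Z ⊕ Z/2Z,  H_2 = 0.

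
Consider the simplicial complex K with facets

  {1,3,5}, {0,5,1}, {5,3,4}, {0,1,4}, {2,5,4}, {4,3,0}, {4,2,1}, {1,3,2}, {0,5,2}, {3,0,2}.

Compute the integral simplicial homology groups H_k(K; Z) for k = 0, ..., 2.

K has 6 vertices, 15 edges, 10 triangles.
rank ∂_0 = 0, rank ∂_1 = 5 ⇒ b_0 = 6 − 0 − 5 = 1; all invariant factors of ∂_1 are 1 so no torsion. So H_0 ≅ Z.
rank ∂_1 = 5, rank ∂_2 = 10 ⇒ b_1 = 15 − 5 − 10 = 0; ∂_2 has invariant factor(s) [2] giving torsion. So H_1 ≅ Z/2.
rank ∂_2 = 10, rank ∂_3 = 0 ⇒ b_2 = 10 − 10 − 0 = 0. So H_2 ≅ 0.

H_0 ≅ Z,  H_1 ≅ Z/2,  H_2 = 0.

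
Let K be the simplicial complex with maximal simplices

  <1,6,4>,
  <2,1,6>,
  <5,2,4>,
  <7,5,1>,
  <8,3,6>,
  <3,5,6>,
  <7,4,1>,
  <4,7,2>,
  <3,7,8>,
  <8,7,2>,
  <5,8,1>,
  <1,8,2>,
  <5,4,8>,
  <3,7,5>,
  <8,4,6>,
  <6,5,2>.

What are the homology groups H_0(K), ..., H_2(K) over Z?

Take the total order 1 < 2 < 3 < 4 < 5 < 6 < 7 < 8 on the vertex set. Then K (dimension 2) consists of the simplices:

  0-simplices (8): [1], [2], [3], [4], [5], [6], [7], [8]
  1-simplices (24): (24 of them)
  2-simplices (16): [1,2,6], [1,2,8], [1,4,6], [1,4,7], [1,5,7], [1,5,8], [2,4,5], [2,4,7], [2,5,6], [2,7,8], [3,5,6], [3,5,7], [3,6,8], [3,7,8], [4,5,8], [4,6,8]

Hence C_0 ≅ Z^8, C_1 ≅ Z^24, C_2 ≅ Z^16.

∂_1: C_1 → C_0 maps an edge to its endpoints' difference, ∂[p,q] = q − p. For instance
  ∂[1,6] = [6] − [1].
This gives a 8×24 integer matrix of rank 7; reducing to Smith normal form yields diagonal entries (1,1,1,1,1,1,1).

Boundary ∂_2: C_2 → C_1 maps a triangle to the signed sum of its edges. For instance
  ∂[1,2,6] = [2,6] − [1,6] + [1,2],
  ∂[3,6,8] = [6,8] − [3,8] + [3,6].
The 24×16 boundary matrix has rank 15 and Smith normal form diag(1,1,1,1,1,1,1,1,1,1,1,1,1,1,1).

From H_k ≅ ker(∂_k) / im(∂_{k+1}) we obtain:

  H_0: rank C_0 − rank ∂_1 = 8 − 7 = 1, and the invariant factors of ∂_1 are all 1, so H_0 ≅ Z.
  H_1: rank ker ∂_1 − rank ∂_2 = (24 − 7) − 15 = 2, and the invariant factors of ∂_2 are all 1, so H_1 ≅ Z^2.
  H_2: rank ker ∂_2 − rank ∂_3 = (16 − 15) − 0 = 1, and there is no ∂_3, so H_2 ≅ Z.

As a check, the Euler characteristic is 8 − 24 + 16 = 0, which agrees with 1 − 2 + 1 = 0.
(K is a triangulation of the torus T^2.)

H_0 = Z,  H_1 = Z^2,  H_2 = Z.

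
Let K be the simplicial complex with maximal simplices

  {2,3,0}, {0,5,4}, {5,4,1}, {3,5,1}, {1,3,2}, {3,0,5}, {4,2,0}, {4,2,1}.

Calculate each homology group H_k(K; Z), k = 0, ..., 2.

H_0 = Z,  H_1 = 0,  H_2 = Z.

K has 6 vertices, 12 edges, 8 triangles.
rank ∂_0 = 0, rank ∂_1 = 5 ⇒ b_0 = 6 − 0 − 5 = 1; all invariant factors of ∂_1 are 1 so no torsion. So H_0 = Z.
rank ∂_1 = 5, rank ∂_2 = 7 ⇒ b_1 = 12 − 5 − 7 = 0; all invariant factors of ∂_2 are 1 so no torsion. So H_1 = 0.
rank ∂_2 = 7, rank ∂_3 = 0 ⇒ b_2 = 8 − 7 − 0 = 1. So H_2 = Z.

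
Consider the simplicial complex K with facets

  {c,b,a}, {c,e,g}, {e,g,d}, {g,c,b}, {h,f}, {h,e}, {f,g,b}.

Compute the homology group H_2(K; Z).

H_2 = 0.

Take the total order a < b < c < d < e < f < g < h on the vertex set. Then K (dimension 2) consists of the simplices:

  0-simplices (8): a, b, c, d, e, f, g, h
  1-simplices (13): ab, ac, bc, bf, bg, ce, cg, de, dg, eg, eh, fg, fh
  2-simplices (5): abc, bcg, bfg, ceg, deg

so the chain groups are C_0 ≅ Z^8, C_1 ≅ Z^13, C_2 ≅ Z^5.

∂_1: C_1 → C_0 is given by ∂[p,q] = [q] − [p]. For instance
  ∂dg = g − d.
As a 8×13 matrix over Z this has rank 7, with invariant factors (1,1,1,1,1,1,1).

∂_2: C_2 → C_1 acts by ∂[p,q,r] = [q,r] − [p,r] + [p,q]. For instance
  ∂deg = eg − dg + de,
  ∂bfg = fg − bg + bf.
The resulting 13×5 matrix has rank 5, and its Smith normal form has invariant factors (1,1,1,1,1).

Computing H_k = (kernel of ∂_k) / (image of ∂_{k+1}):

  H_2: rank ker ∂_2 − rank ∂_3 = (5 − 5) − 0 = 0, and there is no ∂_3, so H_2 ≅ 0.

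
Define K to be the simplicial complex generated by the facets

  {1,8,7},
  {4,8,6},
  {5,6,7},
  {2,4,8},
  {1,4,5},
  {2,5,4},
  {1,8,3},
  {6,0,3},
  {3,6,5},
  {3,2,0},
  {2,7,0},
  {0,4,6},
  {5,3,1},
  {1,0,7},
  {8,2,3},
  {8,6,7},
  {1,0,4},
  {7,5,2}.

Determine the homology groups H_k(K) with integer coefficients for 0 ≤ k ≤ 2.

H_0 ≅ Z,  H_1 ≅ Z^2,  H_2 ≅ Z.

Take the total order 0 < 1 < 2 < 3 < 4 < 5 < 6 < 7 < 8 on the vertex set. Then K (dimension 2) consists of the simplices:

  0-simplices (9): [0], [1], [2], [3], [4], [5], [6], [7], [8]
  1-simplices (27): (27 of them)
  2-simplices (18): [0,1,4], [0,1,7], [0,2,3], [0,2,7], [0,3,6], [0,4,6], [1,3,5], [1,3,8], [1,4,5], [1,7,8], [2,3,8], [2,4,5], [2,4,8], [2,5,7], [3,5,6], [4,6,8], [5,6,7], [6,7,8]

Hence C_0 ≅ Z^9, C_1 ≅ Z^27, C_2 ≅ Z^18.

∂_1: C_1 → C_0 sends each edge [p,q] (with p < q) to q − p. For instance
  ∂[2,8] = [8] − [2].
The resulting 9×27 matrix has rank 8, and its Smith normal form has invariant factors (1,1,1,1,1,1,1,1).

∂_2: C_2 → C_1 sends each 2-simplex [p,q,r] to [q,r] − [p,r] + [p,q]. For instance
  ∂[0,2,7] = [2,7] − [0,7] + [0,2],
  ∂[0,4,6] = [4,6] − [0,6] + [0,4].
This gives a 27×18 integer matrix of rank 17; reducing to Smith normal form yields diagonal entries (1,1,1,1,1,1,1,1,1,1,1,1,1,1,1,1,1).

Computing H_k = (kernel of ∂_k) / (image of ∂_{k+1}):

  H_0: rank C_0 − rank ∂_1 = 9 − 8 = 1, and the invariant factors of ∂_1 are all 1, so H_0 ≅ Z.
  H_1: rank ker ∂_1 − rank ∂_2 = (27 − 8) − 17 = 2, and the invariant factors of ∂_2 are all 1, so H_1 ≅ Z^2.
  H_2: rank ker ∂_2 − rank ∂_3 = (18 − 17) − 0 = 1, and there is no ∂_3, so H_2 ≅ Z.

(K is a triangulation of the torus T^2.)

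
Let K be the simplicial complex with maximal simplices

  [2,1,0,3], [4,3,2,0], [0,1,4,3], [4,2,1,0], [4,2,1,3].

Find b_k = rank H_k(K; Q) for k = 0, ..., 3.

b_0 = 1, b_1 = 0, b_2 = 0, b_3 = 1.

We work with the vertex ordering 0 < 1 < 2 < 3 < 4. The simplices of K, each written with vertices in increasing order, are:

  0-simplices (5): [0], [1], [2], [3], [4]
  1-simplices (10): [0,1], [0,2], [0,3], [0,4], [1,2], [1,3], [1,4], [2,3], [2,4], [3,4]
  2-simplices (10): [0,1,2], [0,1,3], [0,1,4], [0,2,3], [0,2,4], [0,3,4], [1,2,3], [1,2,4], [1,3,4], [2,3,4]
  3-simplices (5): [0,1,2,3], [0,1,2,4], [0,1,3,4], [0,2,3,4], [1,2,3,4]

so the chain groups are C_0 ≅ Z^5, C_1 ≅ Z^10, C_2 ≅ Z^10, C_3 ≅ Z^5.

∂_1: C_1 → C_0 maps an edge to its endpoints' difference, ∂[p,q] = q − p. For instance
  ∂[1,3] = [3] − [1].
The resulting 5×10 matrix has rank 4, and its Smith normal form has invariant factors (1,1,1,1).

∂_2: C_2 → C_1 maps a triangle to the signed sum of its edges. For instance
  ∂[0,2,4] = [2,4] − [0,4] + [0,2],
  ∂[1,2,4] = [2,4] − [1,4] + [1,2].
The resulting 10×10 matrix has rank 6, and its Smith normal form has invariant factors (1,1,1,1,1,1).

The boundary map ∂_3: C_3 → C_2 sends each 3-simplex σ to the alternating sum Σ_i (−1)^i (σ with its i-th vertex removed). For instance
  ∂[0,1,3,4] = [1,3,4] − [0,3,4] + [0,1,4] − [0,1,3],
  ∂[0,1,2,4] = [1,2,4] − [0,2,4] + [0,1,4] − [0,1,2].
This gives a 10×5 integer matrix of rank 4; reducing to Smith normal form yields diagonal entries (1,1,1,1).

From H_k ≅ ker(∂_k) / im(∂_{k+1}) we obtain:

  H_0: rank C_0 − rank ∂_1 = 5 − 4 = 1, and the invariant factors of ∂_1 are all 1, so H_0 ≅ Z.
  H_1: rank ker ∂_1 − rank ∂_2 = (10 − 4) − 6 = 0, and the invariant factors of ∂_2 are all 1, so H_1 ≅ 0.
  H_2: rank ker ∂_2 − rank ∂_3 = (10 − 6) − 4 = 0, and the invariant factors of ∂_3 are all 1, so H_2 ≅ 0.
  H_3: rank ker ∂_3 − rank ∂_4 = (5 − 4) − 0 = 1, and there is no ∂_4, so H_3 ≅ Z.

Hence the Betti numbers are b_0 = 1, b_1 = 0, b_2 = 0, b_3 = 1.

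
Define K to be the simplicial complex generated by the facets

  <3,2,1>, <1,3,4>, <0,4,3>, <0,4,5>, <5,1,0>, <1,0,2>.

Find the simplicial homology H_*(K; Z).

Take the total order 0 < 1 < 2 < 3 < 4 < 5 on the vertex set. Then K (dimension 2) consists of the simplices:

  0-simplices (6): [0], [1], [2], [3], [4], [5]
  1-simplices (12): [0,1], [0,2], [0,3], [0,4], [0,5], [1,2], [1,3], [1,4], [1,5], [2,3], [3,4], [4,5]
  2-simplices (6): [0,1,2], [0,1,5], [0,3,4], [0,4,5], [1,2,3], [1,3,4]

giving chain groups C_0 ≅ Z^6, C_1 ≅ Z^12, C_2 ≅ Z^6.

Boundary ∂_1: C_1 → C_0 is given by ∂[p,q] = [q] − [p].
The resulting 6×12 matrix has rank 5, and its Smith normal form has invariant factors (1,1,1,1,1).

Boundary ∂_2: C_2 → C_1 acts by ∂[p,q,r] = [q,r] − [p,r] + [p,q]. For instance
  ∂[0,3,4] = [3,4] − [0,4] + [0,3],
  ∂[1,2,3] = [2,3] − [1,3] + [1,2].
As a 12×6 matrix over Z this has rank 6, with invariant factors (1,1,1,1,1,1).

Reading off H_k = ker ∂_k / im ∂_{k+1}:

  H_0: rank C_0 − rank ∂_1 = 6 − 5 = 1, and the invariant factors of ∂_1 are all 1, so H_0 ≅ Z.
  H_1: rank ker ∂_1 − rank ∂_2 = (12 − 5) − 6 = 1, and the invariant factors of ∂_2 are all 1, so H_1 ≅ Z.
  H_2: rank ker ∂_2 − rank ∂_3 = (6 − 6) − 0 = 0, and there is no ∂_3, so H_2 ≅ 0.

H_0 = Z,  H_1 = Z,  H_2 = 0.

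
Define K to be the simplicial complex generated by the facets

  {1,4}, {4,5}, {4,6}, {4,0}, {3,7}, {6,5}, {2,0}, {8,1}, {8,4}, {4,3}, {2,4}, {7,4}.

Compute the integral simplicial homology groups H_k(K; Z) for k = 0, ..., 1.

We work with the vertex ordering 0 < 1 < 2 < 3 < 4 < 5 < 6 < 7 < 8. The simplices of K, each written with vertices in increasing order, are:

  0-simplices (9): [0], [1], [2], [3], [4], [5], [6], [7], [8]
  1-simplices (12): [0,2], [0,4], [1,4], [1,8], [2,4], [3,4], [3,7], [4,5], [4,6], [4,7], [4,8], [5,6]

Hence C_0 ≅ Z^9, C_1 ≅ Z^12.

∂_1: C_1 → C_0 is given by ∂[p,q] = [q] − [p]. For instance
  ∂[1,4] = [4] − [1].
The 9×12 boundary matrix has rank 8 and Smith normal form diag(1,1,1,1,1,1,1,1).

Now H_k = ker ∂_k / im ∂_{k+1}, so:

  H_0: rank C_0 − rank ∂_1 = 9 − 8 = 1, and the invariant factors of ∂_1 are all 1, so H_0 = Z.
  H_1: rank ker ∂_1 − rank ∂_2 = (12 − 8) − 0 = 4, and there is no ∂_2, so H_1 = Z^4.

H_0 = Z,  H_1 = Z^4.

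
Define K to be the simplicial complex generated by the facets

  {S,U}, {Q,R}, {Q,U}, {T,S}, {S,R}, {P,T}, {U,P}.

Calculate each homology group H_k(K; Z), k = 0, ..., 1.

H_0 = Z,  H_1 = Z^2.

Order the vertices as P < Q < R < S < T < U. Listing each simplex with vertices in this order, K has dimension 1 with simplices:

  0-simplices (6): P, Q, R, S, T, U
  1-simplices (7): PT, PU, QR, QU, RS, ST, SU

giving chain groups C_0 ≅ Z^6, C_1 ≅ Z^7.

The boundary map ∂_1: C_1 → C_0 sends each edge [p,q] (with p < q) to q − p.
This gives a 6×7 integer matrix of rank 5; reducing to Smith normal form yields diagonal entries (1,1,1,1,1).

Computing H_k = (kernel of ∂_k) / (image of ∂_{k+1}):

  H_0: rank C_0 − rank ∂_1 = 6 − 5 = 1, and the invariant factors of ∂_1 are all 1, so H_0 = Z.
  H_1: rank ker ∂_1 − rank ∂_2 = (7 − 5) − 0 = 2, and there is no ∂_2, so H_1 = Z^2.

As a check, the Euler characteristic is 6 − 7 = -1, which agrees with 1 − 2 = -1.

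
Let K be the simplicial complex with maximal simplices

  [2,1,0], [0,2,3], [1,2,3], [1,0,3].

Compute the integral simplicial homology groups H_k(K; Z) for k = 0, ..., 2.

Fix the vertex order 0 < 1 < 2 < 3 and write every simplex with vertices in increasing order. Then dim K = 2 and the simplices of K are:

  0-simplices (4): [0], [1], [2], [3]
  1-simplices (6): [0,1], [0,2], [0,3], [1,2], [1,3], [2,3]
  2-simplices (4): [0,1,2], [0,1,3], [0,2,3], [1,2,3]

giving chain groups C_0 ≅ Z^4, C_1 ≅ Z^6, C_2 ≅ Z^4.

Boundary ∂_1: C_1 → C_0 maps an edge to its endpoints' difference, ∂[p,q] = q − p. For instance
  ∂[0,3] = [3] − [0].
As a 4×6 matrix over Z this has rank 3, with invariant factors (1,1,1).

The boundary map ∂_2: C_2 → C_1 sends each 2-simplex [p,q,r] to [q,r] − [p,r] + [p,q]. For instance
  ∂[0,1,2] = [1,2] − [0,2] + [0,1],
  ∂[1,2,3] = [2,3] − [1,3] + [1,2].
As a 6×4 matrix over Z this has rank 3, with invariant factors (1,1,1).

Computing H_k = (kernel of ∂_k) / (image of ∂_{k+1}):

  H_0: rank C_0 − rank ∂_1 = 4 − 3 = 1, and the invariant factors of ∂_1 are all 1, so H_0 ≅ Z.
  H_1: rank ker ∂_1 − rank ∂_2 = (6 − 3) − 3 = 0, and the invariant factors of ∂_2 are all 1, so H_1 ≅ 0.
  H_2: rank ker ∂_2 − rank ∂_3 = (4 − 3) − 0 = 1, and there is no ∂_3, so H_2 ≅ Z.

As a check, the Euler characteristic is 4 − 6 + 4 = 2, which agrees with 1 − 0 + 1 = 2.

H_0 = Z,  H_1 = 0,  H_2 = Z.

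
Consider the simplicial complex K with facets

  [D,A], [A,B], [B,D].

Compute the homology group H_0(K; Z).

Fix the vertex order A < B < D and write every simplex with vertices in increasing order. Then dim K = 1 and the simplices of K are:

  0-simplices (3): A, B, D
  1-simplices (3): AB, AD, BD

Hence C_0 ≅ Z^3, C_1 ≅ Z^3.

Boundary ∂_1: C_1 → C_0 sends each edge [p,q] (with p < q) to q − p.
The resulting 3×3 matrix has rank 2, and its Smith normal form has invariant factors (1,1).

Now H_k = ker ∂_k / im ∂_{k+1}, so:

  H_0: rank C_0 − rank ∂_1 = 3 − 2 = 1, and the invariant factors of ∂_1 are all 1, so H_0 ≅ Z.

H_0 = Z.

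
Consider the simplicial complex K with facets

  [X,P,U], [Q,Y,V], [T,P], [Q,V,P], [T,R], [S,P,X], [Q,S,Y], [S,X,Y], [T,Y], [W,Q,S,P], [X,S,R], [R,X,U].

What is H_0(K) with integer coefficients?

Fix the vertex order P < Q < R < S < T < U < V < W < X < Y and write every simplex with vertices in increasing order. Then dim K = 3 and the simplices of K are:

  0-simplices (10): P, Q, R, S, T, U, V, W, X, Y
  1-simplices (22): PQ, PS, PT, PU, PV, PW, PX, QS, QV, QW, QY, RS, RT, RU, RX, SW, SX, SY, TY, UX, VY, XY
  2-simplices (12): PQS, PQV, PQW, PSW, PSX, PUX, QSW, QSY, QVY, RSX, RUX, SXY
  3-simplices (1): PQSW

giving chain groups C_0 ≅ Z^10, C_1 ≅ Z^22, C_2 ≅ Z^12, C_3 ≅ Z^1.

∂_1: C_1 → C_0 maps an edge to its endpoints' difference, ∂[p,q] = q − p.
The resulting 10×22 matrix has rank 9, and its Smith normal form has invariant factors (1,1,1,1,1,1,1,1,1).

Boundary ∂_2: C_2 → C_1 sends each 2-simplex [p,q,r] to [q,r] − [p,r] + [p,q]. For instance
  ∂PQW = QW − PW + PQ,
  ∂QVY = VY − QY + QV.
This gives a 22×12 integer matrix of rank 11; reducing to Smith normal form yields diagonal entries (1,1,1,1,1,1,1,1,1,1,1).

Boundary ∂_3: C_3 → C_2 sends each 3-simplex σ to the alternating sum Σ_i (−1)^i (σ with its i-th vertex removed). For instance
  ∂PQSW = QSW − PSW + PQW − PQS.
The resulting 12×1 matrix has rank 1, and its Smith normal form has invariant factors (1).

Reading off H_k = ker ∂_k / im ∂_{k+1}:

  H_0: rank C_0 − rank ∂_1 = 10 − 9 = 1, and the invariant factors of ∂_1 are all 1, so H_0 = Z.

H_0 ≅ Z.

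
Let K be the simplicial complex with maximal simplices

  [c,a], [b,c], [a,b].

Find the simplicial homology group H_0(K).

We work with the vertex ordering a < b < c. The simplices of K, each written with vertices in increasing order, are:

  0-simplices (3): a, b, c
  1-simplices (3): ab, ac, bc

giving chain groups C_0 ≅ Z^3, C_1 ≅ Z^3.

The boundary map ∂_1: C_1 → C_0 maps an edge to its endpoints' difference, ∂[p,q] = q − p. For instance
  ∂bc = c − b.
As a 3×3 matrix over Z this has rank 2, with invariant factors (1,1).

Now H_k = ker ∂_k / im ∂_{k+1}, so:

  H_0: rank C_0 − rank ∂_1 = 3 − 2 = 1, and the invariant factors of ∂_1 are all 1, so H_0 ≅ Z.

H_0 = Z.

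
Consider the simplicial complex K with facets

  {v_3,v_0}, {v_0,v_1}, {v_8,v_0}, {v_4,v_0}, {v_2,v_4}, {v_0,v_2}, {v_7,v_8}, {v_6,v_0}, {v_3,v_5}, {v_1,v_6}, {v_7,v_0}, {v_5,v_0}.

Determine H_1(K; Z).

H_1 ≅ Z^4.

Fix the vertex order v_0 < v_1 < v_2 < v_3 < v_4 < v_5 < v_6 < v_7 < v_8 and write every simplex with vertices in increasing order. Then dim K = 1 and the simplices of K are:

  0-simplices (9): [v_0], [v_1], [v_2], [v_3], [v_4], [v_5], [v_6], [v_7], [v_8]
  1-simplices (12): [v_0,v_1], [v_0,v_2], [v_0,v_3], [v_0,v_4], [v_0,v_5], [v_0,v_6], [v_0,v_7], [v_0,v_8], [v_1,v_6], [v_2,v_4], [v_3,v_5], [v_7,v_8]

so the chain groups are C_0 ≅ Z^9, C_1 ≅ Z^12.

The boundary map ∂_1: C_1 → C_0 sends each edge [p,q] (with p < q) to q − p.
This gives a 9×12 integer matrix of rank 8; reducing to Smith normal form yields diagonal entries (1,1,1,1,1,1,1,1).

Now H_k = ker ∂_k / im ∂_{k+1}, so:

  H_1: rank ker ∂_1 − rank ∂_2 = (12 − 8) − 0 = 4, and there is no ∂_2, so H_1 ≅ Z^4.

(K is a triangulation of a wedge of 4 circles.)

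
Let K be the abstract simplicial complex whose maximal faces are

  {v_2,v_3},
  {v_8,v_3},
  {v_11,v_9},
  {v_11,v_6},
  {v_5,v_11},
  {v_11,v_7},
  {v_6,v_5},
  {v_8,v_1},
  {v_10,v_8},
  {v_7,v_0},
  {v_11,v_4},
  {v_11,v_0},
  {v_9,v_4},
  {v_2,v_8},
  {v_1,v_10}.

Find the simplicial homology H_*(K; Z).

H_0 = Z^2,  H_1 = Z^5.

Order the vertices as v_0 < v_1 < v_2 < v_3 < v_4 < v_5 < v_6 < v_7 < v_8 < v_9 < v_10 < v_11. Listing each simplex with vertices in this order, K has dimension 1 with simplices:

  0-simplices (12): [v_0], [v_1], [v_2], [v_3], [v_4], [v_5], [v_6], [v_7], [v_8], [v_9], [v_10], [v_11]
  1-simplices (15): (15 of them)

Hence C_0 ≅ Z^12, C_1 ≅ Z^15.

∂_1: C_1 → C_0 sends each edge [p,q] (with p < q) to q − p.
The resulting 12×15 matrix has rank 10, and its Smith normal form has invariant factors (1,1,1,1,1,1,1,1,1,1).

Reading off H_k = ker ∂_k / im ∂_{k+1}:

  H_0: rank C_0 − rank ∂_1 = 12 − 10 = 2, and the invariant factors of ∂_1 are all 1, so H_0 = Z^2.
  H_1: rank ker ∂_1 − rank ∂_2 = (15 − 10) − 0 = 5, and there is no ∂_2, so H_1 = Z^5.

As a check, the Euler characteristic is 12 − 15 = -3, which agrees with 2 − 5 = -3.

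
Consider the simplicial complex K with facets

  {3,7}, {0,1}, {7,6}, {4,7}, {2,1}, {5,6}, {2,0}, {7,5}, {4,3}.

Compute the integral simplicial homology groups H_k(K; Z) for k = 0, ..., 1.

H_0 = Z^2,  H_1 = Z^3.

Order the vertices as 0 < 1 < 2 < 3 < 4 < 5 < 6 < 7. Listing each simplex with vertices in this order, K has dimension 1 with simplices:

  0-simplices (8): [0], [1], [2], [3], [4], [5], [6], [7]
  1-simplices (9): [0,1], [0,2], [1,2], [3,4], [3,7], [4,7], [5,6], [5,7], [6,7]

so the chain groups are C_0 ≅ Z^8, C_1 ≅ Z^9.

∂_1: C_1 → C_0 maps an edge to its endpoints' difference, ∂[p,q] = q − p. For instance
  ∂[3,4] = [4] − [3].
The resulting 8×9 matrix has rank 6, and its Smith normal form has invariant factors (1,1,1,1,1,1).

Reading off H_k = ker ∂_k / im ∂_{k+1}:

  H_0: rank C_0 − rank ∂_1 = 8 − 6 = 2, and the invariant factors of ∂_1 are all 1, so H_0 = Z^2.
  H_1: rank ker ∂_1 − rank ∂_2 = (9 − 6) − 0 = 3, and there is no ∂_2, so H_1 = Z^3.

As a check, the Euler characteristic is 8 − 9 = -1, which agrees with 2 − 3 = -1.
(K is a triangulation of the disjoint union of a wedge of 2 circles and the circle S^1.)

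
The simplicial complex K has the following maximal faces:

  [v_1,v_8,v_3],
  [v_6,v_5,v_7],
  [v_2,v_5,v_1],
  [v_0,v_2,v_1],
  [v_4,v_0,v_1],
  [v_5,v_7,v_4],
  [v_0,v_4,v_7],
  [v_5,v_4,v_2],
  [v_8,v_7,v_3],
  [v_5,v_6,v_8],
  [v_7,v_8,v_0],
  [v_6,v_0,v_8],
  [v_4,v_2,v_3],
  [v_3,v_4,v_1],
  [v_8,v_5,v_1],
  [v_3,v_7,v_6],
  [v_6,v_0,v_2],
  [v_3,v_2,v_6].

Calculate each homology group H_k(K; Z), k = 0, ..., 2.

H_0 ≅ Z,  H_1 ≅ Z × Z/2,  H_2 = 0.

Take the total order v_0 < v_1 < v_2 < v_3 < v_4 < v_5 < v_6 < v_7 < v_8 on the vertex set. Then K (dimension 2) consists of the simplices:

  0-simplices (9): [v_0], [v_1], [v_2], [v_3], [v_4], [v_5], [v_6], [v_7], [v_8]
  1-simplices (27): (27 of them)
  2-simplices (18): (18 of them)

so the chain groups are C_0 ≅ Z^9, C_1 ≅ Z^27, C_2 ≅ Z^18.

The boundary map ∂_1: C_1 → C_0 is given by ∂[p,q] = [q] − [p]. For instance
  ∂[v_2,v_4] = [v_4] − [v_2].
As a 9×27 matrix over Z this has rank 8, with invariant factors (1,1,1,1,1,1,1,1).

The boundary map ∂_2: C_2 → C_1 maps a triangle to the signed sum of its edges. For instance
  ∂[v_0,v_7,v_8] = [v_7,v_8] − [v_0,v_8] + [v_0,v_7],
  ∂[v_5,v_6,v_8] = [v_6,v_8] − [v_5,v_8] + [v_5,v_6].
The 27×18 boundary matrix has rank 18 and Smith normal form diag(1,1,1,1,1,1,1,1,1,1,1,1,1,1,1,1,1,2).

Reading off H_k = ker ∂_k / im ∂_{k+1}:

  H_0: rank C_0 − rank ∂_1 = 9 − 8 = 1, and the invariant factors of ∂_1 are all 1, so H_0 = Z.
  H_1: rank ker ∂_1 − rank ∂_2 = (27 − 8) − 18 = 1, and ∂_2 has invariant factor 2 > 1, so H_1 = Z × Z/2.
  H_2: rank ker ∂_2 − rank ∂_3 = (18 − 18) − 0 = 0, and there is no ∂_3, so H_2 = 0.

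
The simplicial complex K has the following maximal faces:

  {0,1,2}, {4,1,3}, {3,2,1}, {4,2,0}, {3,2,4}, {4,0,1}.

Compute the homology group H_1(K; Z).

Take the total order 0 < 1 < 2 < 3 < 4 on the vertex set. Then K (dimension 2) consists of the simplices:

  0-simplices (5): [0], [1], [2], [3], [4]
  1-simplices (9): [0,1], [0,2], [0,4], [1,2], [1,3], [1,4], [2,3], [2,4], [3,4]
  2-simplices (6): [0,1,2], [0,1,4], [0,2,4], [1,2,3], [1,3,4], [2,3,4]

Hence C_0 ≅ Z^5, C_1 ≅ Z^9, C_2 ≅ Z^6.

Boundary ∂_1: C_1 → C_0 sends each edge [p,q] (with p < q) to q − p.
The 5×9 boundary matrix has rank 4 and Smith normal form diag(1,1,1,1).

Boundary ∂_2: C_2 → C_1 sends each 2-simplex [p,q,r] to [q,r] − [p,r] + [p,q]. For instance
  ∂[0,1,4] = [1,4] − [0,4] + [0,1],
  ∂[0,2,4] = [2,4] − [0,4] + [0,2].
The 9×6 boundary matrix has rank 5 and Smith normal form diag(1,1,1,1,1).

Reading off H_k = ker ∂_k / im ∂_{k+1}:

  H_1: rank ker ∂_1 − rank ∂_2 = (9 − 4) − 5 = 0, and the invariant factors of ∂_2 are all 1, so H_1 = 0.

(K is a triangulation of the 2-sphere S^2.)

H_1 = 0.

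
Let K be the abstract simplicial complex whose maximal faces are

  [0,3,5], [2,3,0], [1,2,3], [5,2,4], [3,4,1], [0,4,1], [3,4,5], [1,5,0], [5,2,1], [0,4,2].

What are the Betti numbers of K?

Take the total order 0 < 1 < 2 < 3 < 4 < 5 on the vertex set. Then K (dimension 2) consists of the simplices:

  0-simplices (6): [0], [1], [2], [3], [4], [5]
  1-simplices (15): [0,1], [0,2], [0,3], [0,4], [0,5], [1,2], [1,3], [1,4], [1,5], [2,3], [2,4], [2,5], [3,4], [3,5], [4,5]
  2-simplices (10): [0,1,4], [0,1,5], [0,2,3], [0,2,4], [0,3,5], [1,2,3], [1,2,5], [1,3,4], [2,4,5], [3,4,5]

giving chain groups C_0 ≅ Z^6, C_1 ≅ Z^15, C_2 ≅ Z^10.

∂_1: C_1 → C_0 maps an edge to its endpoints' difference, ∂[p,q] = q − p. For instance
  ∂[0,4] = [4] − [0].
The 6×15 boundary matrix has rank 5 and Smith normal form diag(1,1,1,1,1).

The boundary map ∂_2: C_2 → C_1 maps a triangle to the signed sum of its edges. For instance
  ∂[1,3,4] = [3,4] − [1,4] + [1,3],
  ∂[0,1,4] = [1,4] − [0,4] + [0,1].
As a 15×10 matrix over Z this has rank 10, with invariant factors (1,1,1,1,1,1,1,1,1,2).

Reading off H_k = ker ∂_k / im ∂_{k+1}:

  H_0: rank C_0 − rank ∂_1 = 6 − 5 = 1, and the invariant factors of ∂_1 are all 1, so H_0 ≅ Z.
  H_1: rank ker ∂_1 − rank ∂_2 = (15 − 5) − 10 = 0, and ∂_2 has invariant factor 2 > 1, so H_1 ≅ Z/2.
  H_2: rank ker ∂_2 − rank ∂_3 = (10 − 10) − 0 = 0, and there is no ∂_3, so H_2 ≅ 0.

(K is a triangulation of the real projective plane RP^2.)

Hence the Betti numbers are b_0 = 1, b_1 = 0, b_2 = 0.

b_0 = 1, b_1 = 0, b_2 = 0.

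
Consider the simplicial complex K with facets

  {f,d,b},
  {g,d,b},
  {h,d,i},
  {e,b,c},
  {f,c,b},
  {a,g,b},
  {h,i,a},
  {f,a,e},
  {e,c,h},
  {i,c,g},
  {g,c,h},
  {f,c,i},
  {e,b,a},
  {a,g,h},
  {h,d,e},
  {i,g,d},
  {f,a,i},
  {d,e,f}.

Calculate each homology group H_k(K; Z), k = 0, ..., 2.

Fix the vertex order a < b < c < d < e < f < g < h < i and write every simplex with vertices in increasing order. Then dim K = 2 and the simplices of K are:

  0-simplices (9): a, b, c, d, e, f, g, h, i
  1-simplices (27): ab, ae, af, ag, ah, ai, bc, bd, be, bf, bg, ce, cf, cg, ch, ci, de, df, dg, dh, di, ef, eh, fi, gh, gi, hi
  2-simplices (18): abe, abg, aef, afi, agh, ahi, bce, bcf, bdf, bdg, ceh, cfi, cgh, cgi, def, deh, dgi, dhi

Hence C_0 ≅ Z^9, C_1 ≅ Z^27, C_2 ≅ Z^18.

Boundary ∂_1: C_1 → C_0 sends each edge [p,q] (with p < q) to q − p. For instance
  ∂ef = f − e.
This gives a 9×27 integer matrix of rank 8; reducing to Smith normal form yields diagonal entries (1,1,1,1,1,1,1,1).

The boundary map ∂_2: C_2 → C_1 sends each 2-simplex [p,q,r] to [q,r] − [p,r] + [p,q]. For instance
  ∂dhi = hi − di + dh,
  ∂ahi = hi − ai + ah.
As a 27×18 matrix over Z this has rank 18, with invariant factors (1,1,1,1,1,1,1,1,1,1,1,1,1,1,1,1,1,2).

Reading off H_k = ker ∂_k / im ∂_{k+1}:

  H_0: rank C_0 − rank ∂_1 = 9 − 8 = 1, and the invariant factors of ∂_1 are all 1, so H_0 ≅ Z.
  H_1: rank ker ∂_1 − rank ∂_2 = (27 − 8) − 18 = 1, and ∂_2 has invariant factor 2 > 1, so H_1 ≅ Z ⊕ Z_2.
  H_2: rank ker ∂_2 − rank ∂_3 = (18 − 18) − 0 = 0, and there is no ∂_3, so H_2 ≅ 0.

(K is a triangulation of the Klein bottle.)

H_0 = Z,  H_1 = Z ⊕ Z_2,  H_2 = 0.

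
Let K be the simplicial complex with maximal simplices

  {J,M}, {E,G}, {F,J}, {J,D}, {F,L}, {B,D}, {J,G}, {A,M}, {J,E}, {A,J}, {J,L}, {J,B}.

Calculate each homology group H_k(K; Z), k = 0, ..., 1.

H_0 = Z,  H_1 = Z^4.

Fix the vertex order A < B < D < E < F < G < J < L < M and write every simplex with vertices in increasing order. Then dim K = 1 and the simplices of K are:

  0-simplices (9): A, B, D, E, F, G, J, L, M
  1-simplices (12): AJ, AM, BD, BJ, DJ, EG, EJ, FJ, FL, GJ, JL, JM

Hence C_0 ≅ Z^9, C_1 ≅ Z^12.

∂_1: C_1 → C_0 sends each edge [p,q] (with p < q) to q − p.
As a 9×12 matrix over Z this has rank 8, with invariant factors (1,1,1,1,1,1,1,1).

Computing H_k = (kernel of ∂_k) / (image of ∂_{k+1}):

  H_0: rank C_0 − rank ∂_1 = 9 − 8 = 1, and the invariant factors of ∂_1 are all 1, so H_0 = Z.
  H_1: rank ker ∂_1 − rank ∂_2 = (12 − 8) − 0 = 4, and there is no ∂_2, so H_1 = Z^4.

(K is a triangulation of a wedge of 4 circles.)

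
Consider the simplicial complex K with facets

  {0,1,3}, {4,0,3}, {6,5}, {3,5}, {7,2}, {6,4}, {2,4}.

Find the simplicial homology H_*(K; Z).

H_0 ≅ Z,  H_1 ≅ Z,  H_2 = 0.

Fix the vertex order 0 < 1 < 2 < 3 < 4 < 5 < 6 < 7 and write every simplex with vertices in increasing order. Then dim K = 2 and the simplices of K are:

  0-simplices (8): [0], [1], [2], [3], [4], [5], [6], [7]
  1-simplices (10): [0,1], [0,3], [0,4], [1,3], [2,4], [2,7], [3,4], [3,5], [4,6], [5,6]
  2-simplices (2): [0,1,3], [0,3,4]

so the chain groups are C_0 ≅ Z^8, C_1 ≅ Z^10, C_2 ≅ Z^2.

Boundary ∂_1: C_1 → C_0 is given by ∂[p,q] = [q] − [p]. For instance
  ∂[2,7] = [7] − [2].
The 8×10 boundary matrix has rank 7 and Smith normal form diag(1,1,1,1,1,1,1).

The boundary map ∂_2: C_2 → C_1 maps a triangle to the signed sum of its edges. For instance
  ∂[0,1,3] = [1,3] − [0,3] + [0,1],
  ∂[0,3,4] = [3,4] − [0,4] + [0,3].
As a 10×2 matrix over Z this has rank 2, with invariant factors (1,1).

From H_k ≅ ker(∂_k) / im(∂_{k+1}) we obtain:

  H_0: rank C_0 − rank ∂_1 = 8 − 7 = 1, and the invariant factors of ∂_1 are all 1, so H_0 ≅ Z.
  H_1: rank ker ∂_1 − rank ∂_2 = (10 − 7) − 2 = 1, and the invariant factors of ∂_2 are all 1, so H_1 ≅ Z.
  H_2: rank ker ∂_2 − rank ∂_3 = (2 − 2) − 0 = 0, and there is no ∂_3, so H_2 ≅ 0.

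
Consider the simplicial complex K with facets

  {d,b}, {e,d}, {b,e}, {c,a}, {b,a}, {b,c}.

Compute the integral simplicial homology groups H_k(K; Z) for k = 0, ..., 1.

Order the vertices as a < b < c < d < e. Listing each simplex with vertices in this order, K has dimension 1 with simplices:

  0-simplices (5): a, b, c, d, e
  1-simplices (6): ab, ac, bc, bd, be, de

giving chain groups C_0 ≅ Z^5, C_1 ≅ Z^6.

The boundary map ∂_1: C_1 → C_0 sends each edge [p,q] (with p < q) to q − p. For instance
  ∂bd = d − b.
This gives a 5×6 integer matrix of rank 4; reducing to Smith normal form yields diagonal entries (1,1,1,1).

Reading off H_k = ker ∂_k / im ∂_{k+1}:

  H_0: rank C_0 − rank ∂_1 = 5 − 4 = 1, and the invariant factors of ∂_1 are all 1, so H_0 ≅ Z.
  H_1: rank ker ∂_1 − rank ∂_2 = (6 − 4) − 0 = 2, and there is no ∂_2, so H_1 ≅ Z^2.

H_0 ≅ Z,  H_1 ≅ Z^2.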